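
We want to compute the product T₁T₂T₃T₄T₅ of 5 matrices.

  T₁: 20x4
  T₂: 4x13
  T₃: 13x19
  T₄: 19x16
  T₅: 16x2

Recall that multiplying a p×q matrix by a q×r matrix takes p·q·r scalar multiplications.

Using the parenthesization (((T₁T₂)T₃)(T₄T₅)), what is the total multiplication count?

7348

(T₁T₂): 20×4 by 4×13 → 20×13, cost 20·4·13 = 1040
((T₁T₂)T₃): 20×13 by 13×19 → 20×19, cost 20·13·19 = 4940; cumulative 5980
(T₄T₅): 19×16 by 16×2 → 19×2, cost 19·16·2 = 608
(((T₁T₂)T₃)(T₄T₅)): 20×19 by 19×2 → 20×2, cost 20·19·2 = 760; cumulative 7348
Total: 7348 scalar multiplications.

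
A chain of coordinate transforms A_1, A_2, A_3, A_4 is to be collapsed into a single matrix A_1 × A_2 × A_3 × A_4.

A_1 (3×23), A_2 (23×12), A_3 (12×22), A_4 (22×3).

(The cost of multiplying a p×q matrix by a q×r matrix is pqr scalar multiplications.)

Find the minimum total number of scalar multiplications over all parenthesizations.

1728

Adjacent pairs: A_1A_2 = 3·23·12 = 828; A_2A_3 = 23·12·22 = 6072; A_3A_4 = 12·22·3 = 792.
Length 3: A_1..A_3: k=1: 0+6072+3·23·22=7590; k=2: 828+0+3·12·22=1620 → min 1620 | A_2..A_4: k=2: 0+792+23·12·3=1620; k=3: 6072+0+23·22·3=7590 → min 1620.
Length 4: A_1..A_4: k=1: 0+1620+3·23·3=1827; k=2: 828+792+3·12·3=1728; k=3: 1620+0+3·22·3=1818 → min 1728.
Optimal order: ((A_1 × A_2) × (A_3 × A_4)) with cost 1728.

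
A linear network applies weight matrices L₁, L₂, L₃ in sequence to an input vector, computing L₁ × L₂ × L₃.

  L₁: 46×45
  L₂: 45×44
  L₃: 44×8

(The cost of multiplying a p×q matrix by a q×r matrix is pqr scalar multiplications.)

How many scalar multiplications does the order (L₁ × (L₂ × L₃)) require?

32400

(L₂ × L₃): 45×44 by 44×8 → 45×8, cost 45·44·8 = 15840
(L₁ × (L₂ × L₃)): 46×45 by 45×8 → 46×8, cost 46·45·8 = 16560; cumulative 32400
Total: 32400 scalar multiplications.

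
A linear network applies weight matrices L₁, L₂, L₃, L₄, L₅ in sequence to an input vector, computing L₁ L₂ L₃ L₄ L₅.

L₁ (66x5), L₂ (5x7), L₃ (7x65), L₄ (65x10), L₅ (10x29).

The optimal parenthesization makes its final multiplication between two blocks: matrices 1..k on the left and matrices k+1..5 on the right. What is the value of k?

1

Adjacent pairs: L₁L₂ = 66·5·7 = 2310; L₂L₃ = 5·7·65 = 2275; L₃L₄ = 7·65·10 = 4550; L₄L₅ = 65·10·29 = 18850.
Length 3: L₁..L₃: k=1: 0+2275+66·5·65=23725; k=2: 2310+0+66·7·65=32340 → min 23725 | L₂..L₄: k=2: 0+4550+5·7·10=4900; k=3: 2275+0+5·65·10=5525 → min 4900 | L₃..L₅: k=3: 0+18850+7·65·29=32045; k=4: 4550+0+7·10·29=6580 → min 6580.
Length 4: L₁..L₄: k=1: 0+4900+66·5·10=8200; k=2: 2310+4550+66·7·10=11480; k=3: 23725+0+66·65·10=66625 → min 8200 | L₂..L₅: k=2: 0+6580+5·7·29=7595; k=3: 2275+18850+5·65·29=30550; k=4: 4900+0+5·10·29=6350 → min 6350.
Top-level splits: k=1: (L₁..L₁)·(L₂..L₅) → 0+6350+66·5·29 = 15920; k=2: (L₁..L₂)·(L₃..L₅) → 2310+6580+66·7·29 = 22288; k=3: (L₁..L₃)·(L₄..L₅) → 23725+18850+66·65·29 = 166985; k=4: (L₁..L₄)·(L₅..L₅) → 8200+0+66·10·29 = 27340.
Best split is after L₁, i.e. k = 1.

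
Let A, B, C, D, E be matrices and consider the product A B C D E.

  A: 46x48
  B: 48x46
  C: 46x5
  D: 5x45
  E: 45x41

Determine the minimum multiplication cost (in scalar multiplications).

Adjacent pairs: AB = 46·48·46 = 101568; BC = 48·46·5 = 11040; CD = 46·5·45 = 10350; DE = 5·45·41 = 9225.
Length 3: A..C: k=1: 0+11040+46·48·5=22080; k=2: 101568+0+46·46·5=112148 → min 22080 | B..D: k=2: 0+10350+48·46·45=109710; k=3: 11040+0+48·5·45=21840 → min 21840 | C..E: k=3: 0+9225+46·5·41=18655; k=4: 10350+0+46·45·41=95220 → min 18655.
Length 4: A..D: k=1: 0+21840+46·48·45=121200; k=2: 101568+10350+46·46·45=207138; k=3: 22080+0+46·5·45=32430 → min 32430 | B..E: k=2: 0+18655+48·46·41=109183; k=3: 11040+9225+48·5·41=30105; k=4: 21840+0+48·45·41=110400 → min 30105.
Length 5: A..E: k=1: 0+30105+46·48·41=120633; k=2: 101568+18655+46·46·41=206979; k=3: 22080+9225+46·5·41=40735; k=4: 32430+0+46·45·41=117300 → min 40735.
Optimal order: ((A (B C)) (D E)) with cost 40735.

40735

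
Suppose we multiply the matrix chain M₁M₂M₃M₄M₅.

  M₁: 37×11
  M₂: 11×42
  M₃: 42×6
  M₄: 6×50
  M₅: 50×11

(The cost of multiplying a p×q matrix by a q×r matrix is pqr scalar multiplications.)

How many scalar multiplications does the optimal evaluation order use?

10956

Adjacent pairs: M₁M₂ = 37·11·42 = 17094; M₂M₃ = 11·42·6 = 2772; M₃M₄ = 42·6·50 = 12600; M₄M₅ = 6·50·11 = 3300.
Length 3: M₁..M₃: k=1: 0+2772+37·11·6=5214; k=2: 17094+0+37·42·6=26418 → min 5214 | M₂..M₄: k=2: 0+12600+11·42·50=35700; k=3: 2772+0+11·6·50=6072 → min 6072 | M₃..M₅: k=3: 0+3300+42·6·11=6072; k=4: 12600+0+42·50·11=35700 → min 6072.
Length 4: M₁..M₄: k=1: 0+6072+37·11·50=26422; k=2: 17094+12600+37·42·50=107394; k=3: 5214+0+37·6·50=16314 → min 16314 | M₂..M₅: k=2: 0+6072+11·42·11=11154; k=3: 2772+3300+11·6·11=6798; k=4: 6072+0+11·50·11=12122 → min 6798.
Length 5: M₁..M₅: k=1: 0+6798+37·11·11=11275; k=2: 17094+6072+37·42·11=40260; k=3: 5214+3300+37·6·11=10956; k=4: 16314+0+37·50·11=36664 → min 10956.
Optimal order: ((M₁(M₂M₃))(M₄M₅)) with cost 10956.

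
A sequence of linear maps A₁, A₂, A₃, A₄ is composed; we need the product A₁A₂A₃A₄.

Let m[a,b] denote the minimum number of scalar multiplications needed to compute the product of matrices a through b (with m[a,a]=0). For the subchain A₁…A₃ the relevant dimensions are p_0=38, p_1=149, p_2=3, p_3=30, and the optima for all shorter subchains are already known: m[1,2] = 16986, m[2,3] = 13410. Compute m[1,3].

20406

m[1,3] = min over k∈[1,2] of m[1,k]+m[k+1,3]+p_{0}·p_k·p_{3}.
k=1: 0 + 13410 + 38·149·30 = 183270; k=2: 16986 + 0 + 38·3·30 = 20406.
Minimum: 20406 at k=2.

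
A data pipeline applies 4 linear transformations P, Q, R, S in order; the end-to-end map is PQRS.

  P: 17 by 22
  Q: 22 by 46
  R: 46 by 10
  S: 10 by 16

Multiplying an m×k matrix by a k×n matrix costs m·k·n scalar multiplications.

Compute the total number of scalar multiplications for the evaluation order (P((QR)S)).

19624

(QR): 22×46 by 46×10 → 22×10, cost 22·46·10 = 10120
((QR)S): 22×10 by 10×16 → 22×16, cost 22·10·16 = 3520; cumulative 13640
(P((QR)S)): 17×22 by 22×16 → 17×16, cost 17·22·16 = 5984; cumulative 19624
Total: 19624 scalar multiplications.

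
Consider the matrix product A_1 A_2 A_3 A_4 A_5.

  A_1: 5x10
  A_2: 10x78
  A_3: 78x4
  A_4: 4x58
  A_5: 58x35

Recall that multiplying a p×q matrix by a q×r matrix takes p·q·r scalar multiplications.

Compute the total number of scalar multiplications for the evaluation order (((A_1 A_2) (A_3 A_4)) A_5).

54766

(A_1 A_2): 5×10 by 10×78 → 5×78, cost 5·10·78 = 3900
(A_3 A_4): 78×4 by 4×58 → 78×58, cost 78·4·58 = 18096
((A_1 A_2) (A_3 A_4)): 5×78 by 78×58 → 5×58, cost 5·78·58 = 22620; cumulative 44616
(((A_1 A_2) (A_3 A_4)) A_5): 5×58 by 58×35 → 5×35, cost 5·58·35 = 10150; cumulative 54766
Total: 54766 scalar multiplications.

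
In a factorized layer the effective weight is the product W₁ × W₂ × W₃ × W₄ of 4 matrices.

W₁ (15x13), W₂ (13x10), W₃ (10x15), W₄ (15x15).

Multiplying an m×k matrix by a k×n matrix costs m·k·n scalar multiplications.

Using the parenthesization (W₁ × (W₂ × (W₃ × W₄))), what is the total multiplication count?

7125

(W₃ × W₄): 10×15 by 15×15 → 10×15, cost 10·15·15 = 2250
(W₂ × (W₃ × W₄)): 13×10 by 10×15 → 13×15, cost 13·10·15 = 1950; cumulative 4200
(W₁ × (W₂ × (W₃ × W₄))): 15×13 by 13×15 → 15×15, cost 15·13·15 = 2925; cumulative 7125
Total: 7125 scalar multiplications.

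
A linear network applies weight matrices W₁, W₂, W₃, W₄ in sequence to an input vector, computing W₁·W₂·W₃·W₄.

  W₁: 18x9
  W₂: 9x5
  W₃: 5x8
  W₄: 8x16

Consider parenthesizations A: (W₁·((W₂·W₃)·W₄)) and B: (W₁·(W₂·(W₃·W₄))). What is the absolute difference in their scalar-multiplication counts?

Order A = (W₁·((W₂·W₃)·W₄)): (W₂·W₃): 9×5 by 5×8 → 9×8, cost 9·5·8 = 360; ((W₂·W₃)·W₄): 9×8 by 8×16 → 9×16, cost 9·8·16 = 1152; cumulative 1512; (W₁·((W₂·W₃)·W₄)): 18×9 by 9×16 → 18×16, cost 18·9·16 = 2592; cumulative 4104. Total 4104.
Order B = (W₁·(W₂·(W₃·W₄))): (W₃·W₄): 5×8 by 8×16 → 5×16, cost 5·8·16 = 640; (W₂·(W₃·W₄)): 9×5 by 5×16 → 9×16, cost 9·5·16 = 720; cumulative 1360; (W₁·(W₂·(W₃·W₄))): 18×9 by 9×16 → 18×16, cost 18·9·16 = 2592; cumulative 3952. Total 3952.
Difference: |4104 − 3952| = 152.

152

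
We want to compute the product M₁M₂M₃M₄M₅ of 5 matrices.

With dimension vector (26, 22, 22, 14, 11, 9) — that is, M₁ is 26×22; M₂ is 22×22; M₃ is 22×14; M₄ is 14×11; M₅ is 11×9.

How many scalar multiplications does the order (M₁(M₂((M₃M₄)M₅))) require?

15070

(M₃M₄): 22×14 by 14×11 → 22×11, cost 22·14·11 = 3388
((M₃M₄)M₅): 22×11 by 11×9 → 22×9, cost 22·11·9 = 2178; cumulative 5566
(M₂((M₃M₄)M₅)): 22×22 by 22×9 → 22×9, cost 22·22·9 = 4356; cumulative 9922
(M₁(M₂((M₃M₄)M₅))): 26×22 by 22×9 → 26×9, cost 26·22·9 = 5148; cumulative 15070
Total: 15070 scalar multiplications.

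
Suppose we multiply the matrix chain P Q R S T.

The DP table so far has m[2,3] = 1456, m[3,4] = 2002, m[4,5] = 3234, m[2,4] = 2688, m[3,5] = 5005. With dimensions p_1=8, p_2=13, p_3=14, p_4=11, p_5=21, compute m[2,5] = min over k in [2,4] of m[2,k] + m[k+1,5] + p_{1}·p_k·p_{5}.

4536

m[2,5] = min over k∈[2,4] of m[2,k]+m[k+1,5]+p_{1}·p_k·p_{5}.
k=2: 0 + 5005 + 8·13·21 = 7189; k=3: 1456 + 3234 + 8·14·21 = 7042; k=4: 2688 + 0 + 8·11·21 = 4536.
Minimum: 4536 at k=4.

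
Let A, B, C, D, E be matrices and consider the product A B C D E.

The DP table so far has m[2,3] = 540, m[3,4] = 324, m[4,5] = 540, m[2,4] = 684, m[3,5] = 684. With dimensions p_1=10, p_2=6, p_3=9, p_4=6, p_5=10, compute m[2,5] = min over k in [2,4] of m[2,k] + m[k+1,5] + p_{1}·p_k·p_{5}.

1284

m[2,5] = min over k∈[2,4] of m[2,k]+m[k+1,5]+p_{1}·p_k·p_{5}.
k=2: 0 + 684 + 10·6·10 = 1284; k=3: 540 + 540 + 10·9·10 = 1980; k=4: 684 + 0 + 10·6·10 = 1284.
Minimum: 1284 at k=2.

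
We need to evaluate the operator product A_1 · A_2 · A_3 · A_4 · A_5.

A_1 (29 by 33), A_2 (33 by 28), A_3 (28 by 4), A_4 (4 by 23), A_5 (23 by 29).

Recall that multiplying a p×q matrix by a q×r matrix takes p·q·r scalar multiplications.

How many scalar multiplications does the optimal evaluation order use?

Adjacent pairs: A_1A_2 = 29·33·28 = 26796; A_2A_3 = 33·28·4 = 3696; A_3A_4 = 28·4·23 = 2576; A_4A_5 = 4·23·29 = 2668.
Length 3: A_1..A_3: k=1: 0+3696+29·33·4=7524; k=2: 26796+0+29·28·4=30044 → min 7524 | A_2..A_4: k=2: 0+2576+33·28·23=23828; k=3: 3696+0+33·4·23=6732 → min 6732 | A_3..A_5: k=3: 0+2668+28·4·29=5916; k=4: 2576+0+28·23·29=21252 → min 5916.
Length 4: A_1..A_4: k=1: 0+6732+29·33·23=28743; k=2: 26796+2576+29·28·23=48048; k=3: 7524+0+29·4·23=10192 → min 10192 | A_2..A_5: k=2: 0+5916+33·28·29=32712; k=3: 3696+2668+33·4·29=10192; k=4: 6732+0+33·23·29=28743 → min 10192.
Length 5: A_1..A_5: k=1: 0+10192+29·33·29=37945; k=2: 26796+5916+29·28·29=56260; k=3: 7524+2668+29·4·29=13556; k=4: 10192+0+29·23·29=29535 → min 13556.
Optimal order: ((A_1 · (A_2 · A_3)) · (A_4 · A_5)) with cost 13556.

13556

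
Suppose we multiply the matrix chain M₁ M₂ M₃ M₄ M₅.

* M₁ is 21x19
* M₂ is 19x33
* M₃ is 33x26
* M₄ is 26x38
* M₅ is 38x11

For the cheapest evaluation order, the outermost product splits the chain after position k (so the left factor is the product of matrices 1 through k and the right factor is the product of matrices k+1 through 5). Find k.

1

Adjacent pairs: M₁M₂ = 21·19·33 = 13167; M₂M₃ = 19·33·26 = 16302; M₃M₄ = 33·26·38 = 32604; M₄M₅ = 26·38·11 = 10868.
Length 3: M₁..M₃: k=1: 0+16302+21·19·26=26676; k=2: 13167+0+21·33·26=31185 → min 26676 | M₂..M₄: k=2: 0+32604+19·33·38=56430; k=3: 16302+0+19·26·38=35074 → min 35074 | M₃..M₅: k=3: 0+10868+33·26·11=20306; k=4: 32604+0+33·38·11=46398 → min 20306.
Length 4: M₁..M₄: k=1: 0+35074+21·19·38=50236; k=2: 13167+32604+21·33·38=72105; k=3: 26676+0+21·26·38=47424 → min 47424 | M₂..M₅: k=2: 0+20306+19·33·11=27203; k=3: 16302+10868+19·26·11=32604; k=4: 35074+0+19·38·11=43016 → min 27203.
Top-level splits: k=1: (M₁..M₁)·(M₂..M₅) → 0+27203+21·19·11 = 31592; k=2: (M₁..M₂)·(M₃..M₅) → 13167+20306+21·33·11 = 41096; k=3: (M₁..M₃)·(M₄..M₅) → 26676+10868+21·26·11 = 43550; k=4: (M₁..M₄)·(M₅..M₅) → 47424+0+21·38·11 = 56202.
Best split is after M₁, i.e. k = 1.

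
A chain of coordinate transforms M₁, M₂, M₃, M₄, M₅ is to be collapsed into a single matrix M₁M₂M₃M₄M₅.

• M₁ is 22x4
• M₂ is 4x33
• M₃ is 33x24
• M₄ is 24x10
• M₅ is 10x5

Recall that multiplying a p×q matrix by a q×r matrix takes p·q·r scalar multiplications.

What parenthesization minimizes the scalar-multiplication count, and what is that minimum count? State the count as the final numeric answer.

4768

Adjacent pairs: M₁M₂ = 22·4·33 = 2904; M₂M₃ = 4·33·24 = 3168; M₃M₄ = 33·24·10 = 7920; M₄M₅ = 24·10·5 = 1200.
Length 3: M₁..M₃: k=1: 0+3168+22·4·24=5280; k=2: 2904+0+22·33·24=20328 → min 5280 | M₂..M₄: k=2: 0+7920+4·33·10=9240; k=3: 3168+0+4·24·10=4128 → min 4128 | M₃..M₅: k=3: 0+1200+33·24·5=5160; k=4: 7920+0+33·10·5=9570 → min 5160.
Length 4: M₁..M₄: k=1: 0+4128+22·4·10=5008; k=2: 2904+7920+22·33·10=18084; k=3: 5280+0+22·24·10=10560 → min 5008 | M₂..M₅: k=2: 0+5160+4·33·5=5820; k=3: 3168+1200+4·24·5=4848; k=4: 4128+0+4·10·5=4328 → min 4328.
Length 5: M₁..M₅: k=1: 0+4328+22·4·5=4768; k=2: 2904+5160+22·33·5=11694; k=3: 5280+1200+22·24·5=9120; k=4: 5008+0+22·10·5=6108 → min 4768.
Optimal parenthesization: (M₁(((M₂M₃)M₄)M₅)) with cost 4768.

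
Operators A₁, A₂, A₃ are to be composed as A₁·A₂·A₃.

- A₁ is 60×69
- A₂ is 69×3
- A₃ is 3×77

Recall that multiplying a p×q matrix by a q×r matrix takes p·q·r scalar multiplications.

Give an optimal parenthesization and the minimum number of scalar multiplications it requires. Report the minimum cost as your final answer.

26280

(A₁·(A₂·A₃)): cost 334719.
((A₁·A₂)·A₃): cost 26280.
Optimal: ((A₁·A₂)·A₃) with cost 26280.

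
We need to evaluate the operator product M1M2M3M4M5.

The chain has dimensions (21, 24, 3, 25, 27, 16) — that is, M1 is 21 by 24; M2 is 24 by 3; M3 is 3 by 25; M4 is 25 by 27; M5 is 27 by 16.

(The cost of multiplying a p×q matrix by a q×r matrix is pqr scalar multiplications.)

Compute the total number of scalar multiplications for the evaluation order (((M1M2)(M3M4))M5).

(M1M2): 21×24 by 24×3 → 21×3, cost 21·24·3 = 1512
(M3M4): 3×25 by 25×27 → 3×27, cost 3·25·27 = 2025
((M1M2)(M3M4)): 21×3 by 3×27 → 21×27, cost 21·3·27 = 1701; cumulative 5238
(((M1M2)(M3M4))M5): 21×27 by 27×16 → 21×16, cost 21·27·16 = 9072; cumulative 14310
Total: 14310 scalar multiplications.

14310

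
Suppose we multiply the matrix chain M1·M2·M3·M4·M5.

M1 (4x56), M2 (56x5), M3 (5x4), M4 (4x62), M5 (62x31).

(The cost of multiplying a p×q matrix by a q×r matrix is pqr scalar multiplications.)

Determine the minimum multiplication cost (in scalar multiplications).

9384

Adjacent pairs: M1M2 = 4·56·5 = 1120; M2M3 = 56·5·4 = 1120; M3M4 = 5·4·62 = 1240; M4M5 = 4·62·31 = 7688.
Length 3: M1..M3: k=1: 0+1120+4·56·4=2016; k=2: 1120+0+4·5·4=1200 → min 1200 | M2..M4: k=2: 0+1240+56·5·62=18600; k=3: 1120+0+56·4·62=15008 → min 15008 | M3..M5: k=3: 0+7688+5·4·31=8308; k=4: 1240+0+5·62·31=10850 → min 8308.
Length 4: M1..M4: k=1: 0+15008+4·56·62=28896; k=2: 1120+1240+4·5·62=3600; k=3: 1200+0+4·4·62=2192 → min 2192 | M2..M5: k=2: 0+8308+56·5·31=16988; k=3: 1120+7688+56·4·31=15752; k=4: 15008+0+56·62·31=122640 → min 15752.
Length 5: M1..M5: k=1: 0+15752+4·56·31=22696; k=2: 1120+8308+4·5·31=10048; k=3: 1200+7688+4·4·31=9384; k=4: 2192+0+4·62·31=9880 → min 9384.
Optimal order: (((M1·M2)·M3)·(M4·M5)) with cost 9384.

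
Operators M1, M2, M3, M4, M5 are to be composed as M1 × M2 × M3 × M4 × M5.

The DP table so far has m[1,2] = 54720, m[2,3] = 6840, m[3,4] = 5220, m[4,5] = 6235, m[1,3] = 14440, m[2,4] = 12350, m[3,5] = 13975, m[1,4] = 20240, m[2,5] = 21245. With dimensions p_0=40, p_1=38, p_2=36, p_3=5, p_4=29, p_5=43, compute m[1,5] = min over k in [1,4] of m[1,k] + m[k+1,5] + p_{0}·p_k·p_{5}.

m[1,5] = min over k∈[1,4] of m[1,k]+m[k+1,5]+p_{0}·p_k·p_{5}.
k=1: 0 + 21245 + 40·38·43 = 86605; k=2: 54720 + 13975 + 40·36·43 = 130615; k=3: 14440 + 6235 + 40·5·43 = 29275; k=4: 20240 + 0 + 40·29·43 = 70120.
Minimum: 29275 at k=3.

29275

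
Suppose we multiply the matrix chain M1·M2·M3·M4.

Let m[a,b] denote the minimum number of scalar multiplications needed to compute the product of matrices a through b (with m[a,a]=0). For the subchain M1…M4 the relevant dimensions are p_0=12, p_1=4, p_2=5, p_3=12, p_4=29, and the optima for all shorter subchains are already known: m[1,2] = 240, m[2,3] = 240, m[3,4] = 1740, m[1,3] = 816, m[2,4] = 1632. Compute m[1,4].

3024

m[1,4] = min over k∈[1,3] of m[1,k]+m[k+1,4]+p_{0}·p_k·p_{4}.
k=1: 0 + 1632 + 12·4·29 = 3024; k=2: 240 + 1740 + 12·5·29 = 3720; k=3: 816 + 0 + 12·12·29 = 4992.
Minimum: 3024 at k=1.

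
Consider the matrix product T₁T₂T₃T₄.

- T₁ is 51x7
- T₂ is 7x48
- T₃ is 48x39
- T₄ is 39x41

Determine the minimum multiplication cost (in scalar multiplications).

38934

Adjacent pairs: T₁T₂ = 51·7·48 = 17136; T₂T₃ = 7·48·39 = 13104; T₃T₄ = 48·39·41 = 76752.
Length 3: T₁..T₃: k=1: 0+13104+51·7·39=27027; k=2: 17136+0+51·48·39=112608 → min 27027 | T₂..T₄: k=2: 0+76752+7·48·41=90528; k=3: 13104+0+7·39·41=24297 → min 24297.
Length 4: T₁..T₄: k=1: 0+24297+51·7·41=38934; k=2: 17136+76752+51·48·41=194256; k=3: 27027+0+51·39·41=108576 → min 38934.
Optimal order: (T₁((T₂T₃)T₄)) with cost 38934.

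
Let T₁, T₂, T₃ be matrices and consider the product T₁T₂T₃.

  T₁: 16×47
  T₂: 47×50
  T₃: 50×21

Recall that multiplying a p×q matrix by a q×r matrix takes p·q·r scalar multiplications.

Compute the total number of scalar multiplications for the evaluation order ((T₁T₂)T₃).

54400

(T₁T₂): 16×47 by 47×50 → 16×50, cost 16·47·50 = 37600
((T₁T₂)T₃): 16×50 by 50×21 → 16×21, cost 16·50·21 = 16800; cumulative 54400
Total: 54400 scalar multiplications.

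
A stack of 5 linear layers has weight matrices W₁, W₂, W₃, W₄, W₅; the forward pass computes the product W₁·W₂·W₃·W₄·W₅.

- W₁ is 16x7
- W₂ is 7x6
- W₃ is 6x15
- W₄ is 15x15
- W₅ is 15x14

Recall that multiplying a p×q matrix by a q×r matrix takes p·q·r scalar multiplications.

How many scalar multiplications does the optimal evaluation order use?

4626

Adjacent pairs: W₁W₂ = 16·7·6 = 672; W₂W₃ = 7·6·15 = 630; W₃W₄ = 6·15·15 = 1350; W₄W₅ = 15·15·14 = 3150.
Length 3: W₁..W₃: k=1: 0+630+16·7·15=2310; k=2: 672+0+16·6·15=2112 → min 2112 | W₂..W₄: k=2: 0+1350+7·6·15=1980; k=3: 630+0+7·15·15=2205 → min 1980 | W₃..W₅: k=3: 0+3150+6·15·14=4410; k=4: 1350+0+6·15·14=2610 → min 2610.
Length 4: W₁..W₄: k=1: 0+1980+16·7·15=3660; k=2: 672+1350+16·6·15=3462; k=3: 2112+0+16·15·15=5712 → min 3462 | W₂..W₅: k=2: 0+2610+7·6·14=3198; k=3: 630+3150+7·15·14=5250; k=4: 1980+0+7·15·14=3450 → min 3198.
Length 5: W₁..W₅: k=1: 0+3198+16·7·14=4766; k=2: 672+2610+16·6·14=4626; k=3: 2112+3150+16·15·14=8622; k=4: 3462+0+16·15·14=6822 → min 4626.
Optimal order: ((W₁·W₂)·((W₃·W₄)·W₅)) with cost 4626.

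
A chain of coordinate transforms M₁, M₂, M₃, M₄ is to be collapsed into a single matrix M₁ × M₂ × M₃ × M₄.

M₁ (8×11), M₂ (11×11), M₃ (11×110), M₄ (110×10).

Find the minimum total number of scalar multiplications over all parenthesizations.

13948

Adjacent pairs: M₁M₂ = 8·11·11 = 968; M₂M₃ = 11·11·110 = 13310; M₃M₄ = 11·110·10 = 12100.
Length 3: M₁..M₃: k=1: 0+13310+8·11·110=22990; k=2: 968+0+8·11·110=10648 → min 10648 | M₂..M₄: k=2: 0+12100+11·11·10=13310; k=3: 13310+0+11·110·10=25410 → min 13310.
Length 4: M₁..M₄: k=1: 0+13310+8·11·10=14190; k=2: 968+12100+8·11·10=13948; k=3: 10648+0+8·110·10=19448 → min 13948.
Optimal order: ((M₁ × M₂) × (M₃ × M₄)) with cost 13948.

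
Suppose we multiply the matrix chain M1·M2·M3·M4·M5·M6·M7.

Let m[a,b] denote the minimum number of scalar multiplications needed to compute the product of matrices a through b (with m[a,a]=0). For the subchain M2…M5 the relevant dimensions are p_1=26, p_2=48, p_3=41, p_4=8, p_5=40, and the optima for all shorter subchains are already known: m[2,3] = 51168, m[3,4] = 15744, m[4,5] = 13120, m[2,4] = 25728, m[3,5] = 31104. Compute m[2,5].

m[2,5] = min over k∈[2,4] of m[2,k]+m[k+1,5]+p_{1}·p_k·p_{5}.
k=2: 0 + 31104 + 26·48·40 = 81024; k=3: 51168 + 13120 + 26·41·40 = 106928; k=4: 25728 + 0 + 26·8·40 = 34048.
Minimum: 34048 at k=4.

34048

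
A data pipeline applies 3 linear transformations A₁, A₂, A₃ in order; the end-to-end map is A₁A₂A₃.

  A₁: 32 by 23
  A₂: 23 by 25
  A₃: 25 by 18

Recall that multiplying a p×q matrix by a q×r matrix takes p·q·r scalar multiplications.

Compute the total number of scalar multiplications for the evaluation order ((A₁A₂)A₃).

32800

(A₁A₂): 32×23 by 23×25 → 32×25, cost 32·23·25 = 18400
((A₁A₂)A₃): 32×25 by 25×18 → 32×18, cost 32·25·18 = 14400; cumulative 32800
Total: 32800 scalar multiplications.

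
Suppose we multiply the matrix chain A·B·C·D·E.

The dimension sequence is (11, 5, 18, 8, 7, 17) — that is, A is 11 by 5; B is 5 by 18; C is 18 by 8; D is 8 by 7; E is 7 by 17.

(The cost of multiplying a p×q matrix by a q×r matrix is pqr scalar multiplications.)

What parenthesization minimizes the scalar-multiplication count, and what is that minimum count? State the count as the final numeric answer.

Adjacent pairs: AB = 11·5·18 = 990; BC = 5·18·8 = 720; CD = 18·8·7 = 1008; DE = 8·7·17 = 952.
Length 3: A..C: k=1: 0+720+11·5·8=1160; k=2: 990+0+11·18·8=2574 → min 1160 | B..D: k=2: 0+1008+5·18·7=1638; k=3: 720+0+5·8·7=1000 → min 1000 | C..E: k=3: 0+952+18·8·17=3400; k=4: 1008+0+18·7·17=3150 → min 3150.
Length 4: A..D: k=1: 0+1000+11·5·7=1385; k=2: 990+1008+11·18·7=3384; k=3: 1160+0+11·8·7=1776 → min 1385 | B..E: k=2: 0+3150+5·18·17=4680; k=3: 720+952+5·8·17=2352; k=4: 1000+0+5·7·17=1595 → min 1595.
Length 5: A..E: k=1: 0+1595+11·5·17=2530; k=2: 990+3150+11·18·17=7506; k=3: 1160+952+11·8·17=3608; k=4: 1385+0+11·7·17=2694 → min 2530.
Optimal parenthesization: (A·(((B·C)·D)·E)) with cost 2530.

2530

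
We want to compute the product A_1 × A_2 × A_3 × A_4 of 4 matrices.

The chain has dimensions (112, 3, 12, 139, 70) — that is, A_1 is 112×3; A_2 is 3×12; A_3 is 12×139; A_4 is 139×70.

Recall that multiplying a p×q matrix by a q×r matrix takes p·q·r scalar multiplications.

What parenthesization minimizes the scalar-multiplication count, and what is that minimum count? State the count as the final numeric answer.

57714

Adjacent pairs: A_1A_2 = 112·3·12 = 4032; A_2A_3 = 3·12·139 = 5004; A_3A_4 = 12·139·70 = 116760.
Length 3: A_1..A_3: k=1: 0+5004+112·3·139=51708; k=2: 4032+0+112·12·139=190848 → min 51708 | A_2..A_4: k=2: 0+116760+3·12·70=119280; k=3: 5004+0+3·139·70=34194 → min 34194.
Length 4: A_1..A_4: k=1: 0+34194+112·3·70=57714; k=2: 4032+116760+112·12·70=214872; k=3: 51708+0+112·139·70=1141468 → min 57714.
Optimal parenthesization: (A_1 × ((A_2 × A_3) × A_4)) with cost 57714.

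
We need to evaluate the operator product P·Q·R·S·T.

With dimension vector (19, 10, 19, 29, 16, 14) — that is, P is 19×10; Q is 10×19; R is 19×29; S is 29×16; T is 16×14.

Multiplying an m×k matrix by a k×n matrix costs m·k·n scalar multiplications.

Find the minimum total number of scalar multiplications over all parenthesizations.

Adjacent pairs: PQ = 19·10·19 = 3610; QR = 10·19·29 = 5510; RS = 19·29·16 = 8816; ST = 29·16·14 = 6496.
Length 3: P..R: k=1: 0+5510+19·10·29=11020; k=2: 3610+0+19·19·29=14079 → min 11020 | Q..S: k=2: 0+8816+10·19·16=11856; k=3: 5510+0+10·29·16=10150 → min 10150 | R..T: k=3: 0+6496+19·29·14=14210; k=4: 8816+0+19·16·14=13072 → min 13072.
Length 4: P..S: k=1: 0+10150+19·10·16=13190; k=2: 3610+8816+19·19·16=18202; k=3: 11020+0+19·29·16=19836 → min 13190 | Q..T: k=2: 0+13072+10·19·14=15732; k=3: 5510+6496+10·29·14=16066; k=4: 10150+0+10·16·14=12390 → min 12390.
Length 5: P..T: k=1: 0+12390+19·10·14=15050; k=2: 3610+13072+19·19·14=21736; k=3: 11020+6496+19·29·14=25230; k=4: 13190+0+19·16·14=17446 → min 15050.
Optimal order: (P·(((Q·R)·S)·T)) with cost 15050.

15050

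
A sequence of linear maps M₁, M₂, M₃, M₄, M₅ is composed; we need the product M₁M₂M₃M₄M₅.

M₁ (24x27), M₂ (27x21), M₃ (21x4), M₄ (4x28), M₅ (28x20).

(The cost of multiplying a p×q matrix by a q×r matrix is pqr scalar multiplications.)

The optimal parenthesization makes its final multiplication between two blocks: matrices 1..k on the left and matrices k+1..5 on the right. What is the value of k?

Adjacent pairs: M₁M₂ = 24·27·21 = 13608; M₂M₃ = 27·21·4 = 2268; M₃M₄ = 21·4·28 = 2352; M₄M₅ = 4·28·20 = 2240.
Length 3: M₁..M₃: k=1: 0+2268+24·27·4=4860; k=2: 13608+0+24·21·4=15624 → min 4860 | M₂..M₄: k=2: 0+2352+27·21·28=18228; k=3: 2268+0+27·4·28=5292 → min 5292 | M₃..M₅: k=3: 0+2240+21·4·20=3920; k=4: 2352+0+21·28·20=14112 → min 3920.
Length 4: M₁..M₄: k=1: 0+5292+24·27·28=23436; k=2: 13608+2352+24·21·28=30072; k=3: 4860+0+24·4·28=7548 → min 7548 | M₂..M₅: k=2: 0+3920+27·21·20=15260; k=3: 2268+2240+27·4·20=6668; k=4: 5292+0+27·28·20=20412 → min 6668.
Top-level splits: k=1: (M₁..M₁)·(M₂..M₅) → 0+6668+24·27·20 = 19628; k=2: (M₁..M₂)·(M₃..M₅) → 13608+3920+24·21·20 = 27608; k=3: (M₁..M₃)·(M₄..M₅) → 4860+2240+24·4·20 = 9020; k=4: (M₁..M₄)·(M₅..M₅) → 7548+0+24·28·20 = 20988.
Best split is after M₃, i.e. k = 3.

3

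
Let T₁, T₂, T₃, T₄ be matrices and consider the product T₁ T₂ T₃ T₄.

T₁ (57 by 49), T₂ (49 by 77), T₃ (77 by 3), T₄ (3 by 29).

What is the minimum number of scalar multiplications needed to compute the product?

24657

Adjacent pairs: T₁T₂ = 57·49·77 = 215061; T₂T₃ = 49·77·3 = 11319; T₃T₄ = 77·3·29 = 6699.
Length 3: T₁..T₃: k=1: 0+11319+57·49·3=19698; k=2: 215061+0+57·77·3=228228 → min 19698 | T₂..T₄: k=2: 0+6699+49·77·29=116116; k=3: 11319+0+49·3·29=15582 → min 15582.
Length 4: T₁..T₄: k=1: 0+15582+57·49·29=96579; k=2: 215061+6699+57·77·29=349041; k=3: 19698+0+57·3·29=24657 → min 24657.
Optimal order: ((T₁ (T₂ T₃)) T₄) with cost 24657.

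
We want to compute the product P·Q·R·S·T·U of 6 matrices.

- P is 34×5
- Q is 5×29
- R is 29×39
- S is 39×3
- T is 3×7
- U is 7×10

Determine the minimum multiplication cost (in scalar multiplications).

5568

Adjacent pairs: PQ = 34·5·29 = 4930; QR = 5·29·39 = 5655; RS = 29·39·3 = 3393; ST = 39·3·7 = 819; TU = 3·7·10 = 210.
Length 3: P..R: k=1: 0+5655+34·5·39=12285; k=2: 4930+0+34·29·39=43384 → min 12285 | Q..S: k=2: 0+3393+5·29·3=3828; k=3: 5655+0+5·39·3=6240 → min 3828 | R..T: k=3: 0+819+29·39·7=8736; k=4: 3393+0+29·3·7=4002 → min 4002 | S..U: k=4: 0+210+39·3·10=1380; k=5: 819+0+39·7·10=3549 → min 1380.
Length 4: P..S: k=1: 0+3828+34·5·3=4338; k=2: 4930+3393+34·29·3=11281; k=3: 12285+0+34·39·3=16263 → min 4338 | Q..T: k=2: 0+4002+5·29·7=5017; k=3: 5655+819+5·39·7=7839; k=4: 3828+0+5·3·7=3933 → min 3933 | R..U: k=3: 0+1380+29·39·10=12690; k=4: 3393+210+29·3·10=4473; k=5: 4002+0+29·7·10=6032 → min 4473.
Length 5: P..T: k=1: 0+3933+34·5·7=5123; k=2: 4930+4002+34·29·7=15834; k=3: 12285+819+34·39·7=22386; k=4: 4338+0+34·3·7=5052 → min 5052 | Q..U: k=2: 0+4473+5·29·10=5923; k=3: 5655+1380+5·39·10=8985; k=4: 3828+210+5·3·10=4188; k=5: 3933+0+5·7·10=4283 → min 4188.
Length 6: P..U: k=1: 0+4188+34·5·10=5888; k=2: 4930+4473+34·29·10=19263; k=3: 12285+1380+34·39·10=26925; k=4: 4338+210+34·3·10=5568; k=5: 5052+0+34·7·10=7432 → min 5568.
Optimal order: ((P·(Q·(R·S)))·(T·U)) with cost 5568.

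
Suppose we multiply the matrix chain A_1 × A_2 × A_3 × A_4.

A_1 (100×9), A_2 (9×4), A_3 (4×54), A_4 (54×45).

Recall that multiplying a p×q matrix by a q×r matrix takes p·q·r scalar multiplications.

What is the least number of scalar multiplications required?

Adjacent pairs: A_1A_2 = 100·9·4 = 3600; A_2A_3 = 9·4·54 = 1944; A_3A_4 = 4·54·45 = 9720.
Length 3: A_1..A_3: k=1: 0+1944+100·9·54=50544; k=2: 3600+0+100·4·54=25200 → min 25200 | A_2..A_4: k=2: 0+9720+9·4·45=11340; k=3: 1944+0+9·54·45=23814 → min 11340.
Length 4: A_1..A_4: k=1: 0+11340+100·9·45=51840; k=2: 3600+9720+100·4·45=31320; k=3: 25200+0+100·54·45=268200 → min 31320.
Optimal order: ((A_1 × A_2) × (A_3 × A_4)) with cost 31320.

31320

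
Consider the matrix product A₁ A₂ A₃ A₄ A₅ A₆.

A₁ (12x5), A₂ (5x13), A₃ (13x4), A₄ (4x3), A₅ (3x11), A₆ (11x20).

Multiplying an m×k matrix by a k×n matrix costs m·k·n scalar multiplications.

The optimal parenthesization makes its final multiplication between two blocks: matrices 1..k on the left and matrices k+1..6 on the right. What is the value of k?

4

Adjacent pairs: A₁A₂ = 12·5·13 = 780; A₂A₃ = 5·13·4 = 260; A₃A₄ = 13·4·3 = 156; A₄A₅ = 4·3·11 = 132; A₅A₆ = 3·11·20 = 660.
Length 3: A₁..A₃: k=1: 0+260+12·5·4=500; k=2: 780+0+12·13·4=1404 → min 500 | A₂..A₄: k=2: 0+156+5·13·3=351; k=3: 260+0+5·4·3=320 → min 320 | A₃..A₅: k=3: 0+132+13·4·11=704; k=4: 156+0+13·3·11=585 → min 585 | A₄..A₆: k=4: 0+660+4·3·20=900; k=5: 132+0+4·11·20=1012 → min 900.
Length 4: A₁..A₄: k=1: 0+320+12·5·3=500; k=2: 780+156+12·13·3=1404; k=3: 500+0+12·4·3=644 → min 500 | A₂..A₅: k=2: 0+585+5·13·11=1300; k=3: 260+132+5·4·11=612; k=4: 320+0+5·3·11=485 → min 485 | A₃..A₆: k=3: 0+900+13·4·20=1940; k=4: 156+660+13·3·20=1596; k=5: 585+0+13·11·20=3445 → min 1596.
Length 5: A₁..A₅: k=1: 0+485+12·5·11=1145; k=2: 780+585+12·13·11=3081; k=3: 500+132+12·4·11=1160; k=4: 500+0+12·3·11=896 → min 896 | A₂..A₆: k=2: 0+1596+5·13·20=2896; k=3: 260+900+5·4·20=1560; k=4: 320+660+5·3·20=1280; k=5: 485+0+5·11·20=1585 → min 1280.
Top-level splits: k=1: (A₁..A₁)·(A₂..A₆) → 0+1280+12·5·20 = 2480; k=2: (A₁..A₂)·(A₃..A₆) → 780+1596+12·13·20 = 5496; k=3: (A₁..A₃)·(A₄..A₆) → 500+900+12·4·20 = 2360; k=4: (A₁..A₄)·(A₅..A₆) → 500+660+12·3·20 = 1880; k=5: (A₁..A₅)·(A₆..A₆) → 896+0+12·11·20 = 3536.
Best split is after A₄, i.e. k = 4.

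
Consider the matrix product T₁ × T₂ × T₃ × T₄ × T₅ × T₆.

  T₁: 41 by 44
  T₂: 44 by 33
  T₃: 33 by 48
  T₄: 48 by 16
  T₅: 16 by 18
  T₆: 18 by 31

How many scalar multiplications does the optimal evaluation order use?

106704

Adjacent pairs: T₁T₂ = 41·44·33 = 59532; T₂T₃ = 44·33·48 = 69696; T₃T₄ = 33·48·16 = 25344; T₄T₅ = 48·16·18 = 13824; T₅T₆ = 16·18·31 = 8928.
Length 3: T₁..T₃: k=1: 0+69696+41·44·48=156288; k=2: 59532+0+41·33·48=124476 → min 124476 | T₂..T₄: k=2: 0+25344+44·33·16=48576; k=3: 69696+0+44·48·16=103488 → min 48576 | T₃..T₅: k=3: 0+13824+33·48·18=42336; k=4: 25344+0+33·16·18=34848 → min 34848 | T₄..T₆: k=4: 0+8928+48·16·31=32736; k=5: 13824+0+48·18·31=40608 → min 32736.
Length 4: T₁..T₄: k=1: 0+48576+41·44·16=77440; k=2: 59532+25344+41·33·16=106524; k=3: 124476+0+41·48·16=155964 → min 77440 | T₂..T₅: k=2: 0+34848+44·33·18=60984; k=3: 69696+13824+44·48·18=121536; k=4: 48576+0+44·16·18=61248 → min 60984 | T₃..T₆: k=3: 0+32736+33·48·31=81840; k=4: 25344+8928+33·16·31=50640; k=5: 34848+0+33·18·31=53262 → min 50640.
Length 5: T₁..T₅: k=1: 0+60984+41·44·18=93456; k=2: 59532+34848+41·33·18=118734; k=3: 124476+13824+41·48·18=173724; k=4: 77440+0+41·16·18=89248 → min 89248 | T₂..T₆: k=2: 0+50640+44·33·31=95652; k=3: 69696+32736+44·48·31=167904; k=4: 48576+8928+44·16·31=79328; k=5: 60984+0+44·18·31=85536 → min 79328.
Length 6: T₁..T₆: k=1: 0+79328+41·44·31=135252; k=2: 59532+50640+41·33·31=152115; k=3: 124476+32736+41·48·31=218220; k=4: 77440+8928+41·16·31=106704; k=5: 89248+0+41·18·31=112126 → min 106704.
Optimal order: ((T₁ × (T₂ × (T₃ × T₄))) × (T₅ × T₆)) with cost 106704.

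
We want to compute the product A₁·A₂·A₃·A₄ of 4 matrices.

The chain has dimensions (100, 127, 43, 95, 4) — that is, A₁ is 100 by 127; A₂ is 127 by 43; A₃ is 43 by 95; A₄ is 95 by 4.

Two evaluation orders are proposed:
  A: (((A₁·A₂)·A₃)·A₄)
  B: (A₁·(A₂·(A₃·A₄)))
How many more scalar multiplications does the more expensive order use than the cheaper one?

Order A = (((A₁·A₂)·A₃)·A₄): (A₁·A₂): 100×127 by 127×43 → 100×43, cost 100·127·43 = 546100; ((A₁·A₂)·A₃): 100×43 by 43×95 → 100×95, cost 100·43·95 = 408500; cumulative 954600; (((A₁·A₂)·A₃)·A₄): 100×95 by 95×4 → 100×4, cost 100·95·4 = 38000; cumulative 992600. Total 992600.
Order B = (A₁·(A₂·(A₃·A₄))): (A₃·A₄): 43×95 by 95×4 → 43×4, cost 43·95·4 = 16340; (A₂·(A₃·A₄)): 127×43 by 43×4 → 127×4, cost 127·43·4 = 21844; cumulative 38184; (A₁·(A₂·(A₃·A₄))): 100×127 by 127×4 → 100×4, cost 100·127·4 = 50800; cumulative 88984. Total 88984.
Difference: |992600 − 88984| = 903616.

903616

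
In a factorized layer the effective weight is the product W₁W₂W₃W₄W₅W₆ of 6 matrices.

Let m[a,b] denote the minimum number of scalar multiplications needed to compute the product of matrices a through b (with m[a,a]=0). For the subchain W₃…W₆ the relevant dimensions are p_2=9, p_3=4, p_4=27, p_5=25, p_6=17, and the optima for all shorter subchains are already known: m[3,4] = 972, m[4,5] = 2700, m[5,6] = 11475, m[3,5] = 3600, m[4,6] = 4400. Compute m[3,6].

m[3,6] = min over k∈[3,5] of m[3,k]+m[k+1,6]+p_{2}·p_k·p_{6}.
k=3: 0 + 4400 + 9·4·17 = 5012; k=4: 972 + 11475 + 9·27·17 = 16578; k=5: 3600 + 0 + 9·25·17 = 7425.
Minimum: 5012 at k=3.

5012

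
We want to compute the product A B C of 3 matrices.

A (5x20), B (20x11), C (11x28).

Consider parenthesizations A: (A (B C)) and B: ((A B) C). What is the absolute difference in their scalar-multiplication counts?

Order A = (A (B C)): (B C): 20×11 by 11×28 → 20×28, cost 20·11·28 = 6160; (A (B C)): 5×20 by 20×28 → 5×28, cost 5·20·28 = 2800; cumulative 8960. Total 8960.
Order B = ((A B) C): (A B): 5×20 by 20×11 → 5×11, cost 5·20·11 = 1100; ((A B) C): 5×11 by 11×28 → 5×28, cost 5·11·28 = 1540; cumulative 2640. Total 2640.
Difference: |8960 − 2640| = 6320.

6320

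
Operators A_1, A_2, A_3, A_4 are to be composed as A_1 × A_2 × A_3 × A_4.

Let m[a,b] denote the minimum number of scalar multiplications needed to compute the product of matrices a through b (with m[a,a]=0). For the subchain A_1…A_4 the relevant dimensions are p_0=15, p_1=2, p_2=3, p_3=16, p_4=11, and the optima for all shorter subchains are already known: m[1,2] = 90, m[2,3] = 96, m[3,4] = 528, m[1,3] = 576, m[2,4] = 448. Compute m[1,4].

778

m[1,4] = min over k∈[1,3] of m[1,k]+m[k+1,4]+p_{0}·p_k·p_{4}.
k=1: 0 + 448 + 15·2·11 = 778; k=2: 90 + 528 + 15·3·11 = 1113; k=3: 576 + 0 + 15·16·11 = 3216.
Minimum: 778 at k=1.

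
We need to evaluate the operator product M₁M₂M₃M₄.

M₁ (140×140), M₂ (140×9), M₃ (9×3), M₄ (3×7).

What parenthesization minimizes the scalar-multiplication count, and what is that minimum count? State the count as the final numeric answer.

65520

Adjacent pairs: M₁M₂ = 140·140·9 = 176400; M₂M₃ = 140·9·3 = 3780; M₃M₄ = 9·3·7 = 189.
Length 3: M₁..M₃: k=1: 0+3780+140·140·3=62580; k=2: 176400+0+140·9·3=180180 → min 62580 | M₂..M₄: k=2: 0+189+140·9·7=9009; k=3: 3780+0+140·3·7=6720 → min 6720.
Length 4: M₁..M₄: k=1: 0+6720+140·140·7=143920; k=2: 176400+189+140·9·7=185409; k=3: 62580+0+140·3·7=65520 → min 65520.
Optimal parenthesization: ((M₁(M₂M₃))M₄) with cost 65520.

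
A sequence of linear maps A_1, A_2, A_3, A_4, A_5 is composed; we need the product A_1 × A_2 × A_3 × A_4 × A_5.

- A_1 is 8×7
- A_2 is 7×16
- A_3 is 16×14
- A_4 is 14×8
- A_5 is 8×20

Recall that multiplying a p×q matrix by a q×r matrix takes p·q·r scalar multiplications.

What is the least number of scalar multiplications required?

4080

Adjacent pairs: A_1A_2 = 8·7·16 = 896; A_2A_3 = 7·16·14 = 1568; A_3A_4 = 16·14·8 = 1792; A_4A_5 = 14·8·20 = 2240.
Length 3: A_1..A_3: k=1: 0+1568+8·7·14=2352; k=2: 896+0+8·16·14=2688 → min 2352 | A_2..A_4: k=2: 0+1792+7·16·8=2688; k=3: 1568+0+7·14·8=2352 → min 2352 | A_3..A_5: k=3: 0+2240+16·14·20=6720; k=4: 1792+0+16·8·20=4352 → min 4352.
Length 4: A_1..A_4: k=1: 0+2352+8·7·8=2800; k=2: 896+1792+8·16·8=3712; k=3: 2352+0+8·14·8=3248 → min 2800 | A_2..A_5: k=2: 0+4352+7·16·20=6592; k=3: 1568+2240+7·14·20=5768; k=4: 2352+0+7·8·20=3472 → min 3472.
Length 5: A_1..A_5: k=1: 0+3472+8·7·20=4592; k=2: 896+4352+8·16·20=7808; k=3: 2352+2240+8·14·20=6832; k=4: 2800+0+8·8·20=4080 → min 4080.
Optimal order: ((A_1 × ((A_2 × A_3) × A_4)) × A_5) with cost 4080.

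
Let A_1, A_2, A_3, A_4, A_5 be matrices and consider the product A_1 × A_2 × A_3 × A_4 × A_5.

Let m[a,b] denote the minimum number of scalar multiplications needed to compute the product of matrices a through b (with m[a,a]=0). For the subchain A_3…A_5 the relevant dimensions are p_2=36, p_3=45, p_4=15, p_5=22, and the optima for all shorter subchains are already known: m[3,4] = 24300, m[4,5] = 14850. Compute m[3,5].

m[3,5] = min over k∈[3,4] of m[3,k]+m[k+1,5]+p_{2}·p_k·p_{5}.
k=3: 0 + 14850 + 36·45·22 = 50490; k=4: 24300 + 0 + 36·15·22 = 36180.
Minimum: 36180 at k=4.

36180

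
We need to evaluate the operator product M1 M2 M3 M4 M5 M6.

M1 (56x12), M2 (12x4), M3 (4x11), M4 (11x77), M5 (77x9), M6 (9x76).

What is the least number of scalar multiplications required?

28608

Adjacent pairs: M1M2 = 56·12·4 = 2688; M2M3 = 12·4·11 = 528; M3M4 = 4·11·77 = 3388; M4M5 = 11·77·9 = 7623; M5M6 = 77·9·76 = 52668.
Length 3: M1..M3: k=1: 0+528+56·12·11=7920; k=2: 2688+0+56·4·11=5152 → min 5152 | M2..M4: k=2: 0+3388+12·4·77=7084; k=3: 528+0+12·11·77=10692 → min 7084 | M3..M5: k=3: 0+7623+4·11·9=8019; k=4: 3388+0+4·77·9=6160 → min 6160 | M4..M6: k=4: 0+52668+11·77·76=117040; k=5: 7623+0+11·9·76=15147 → min 15147.
Length 4: M1..M4: k=1: 0+7084+56·12·77=58828; k=2: 2688+3388+56·4·77=23324; k=3: 5152+0+56·11·77=52584 → min 23324 | M2..M5: k=2: 0+6160+12·4·9=6592; k=3: 528+7623+12·11·9=9339; k=4: 7084+0+12·77·9=15400 → min 6592 | M3..M6: k=3: 0+15147+4·11·76=18491; k=4: 3388+52668+4·77·76=79464; k=5: 6160+0+4·9·76=8896 → min 8896.
Length 5: M1..M5: k=1: 0+6592+56·12·9=12640; k=2: 2688+6160+56·4·9=10864; k=3: 5152+7623+56·11·9=18319; k=4: 23324+0+56·77·9=62132 → min 10864 | M2..M6: k=2: 0+8896+12·4·76=12544; k=3: 528+15147+12·11·76=25707; k=4: 7084+52668+12·77·76=129976; k=5: 6592+0+12·9·76=14800 → min 12544.
Length 6: M1..M6: k=1: 0+12544+56·12·76=63616; k=2: 2688+8896+56·4·76=28608; k=3: 5152+15147+56·11·76=67115; k=4: 23324+52668+56·77·76=403704; k=5: 10864+0+56·9·76=49168 → min 28608.
Optimal order: ((M1 M2) (((M3 M4) M5) M6)) with cost 28608.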